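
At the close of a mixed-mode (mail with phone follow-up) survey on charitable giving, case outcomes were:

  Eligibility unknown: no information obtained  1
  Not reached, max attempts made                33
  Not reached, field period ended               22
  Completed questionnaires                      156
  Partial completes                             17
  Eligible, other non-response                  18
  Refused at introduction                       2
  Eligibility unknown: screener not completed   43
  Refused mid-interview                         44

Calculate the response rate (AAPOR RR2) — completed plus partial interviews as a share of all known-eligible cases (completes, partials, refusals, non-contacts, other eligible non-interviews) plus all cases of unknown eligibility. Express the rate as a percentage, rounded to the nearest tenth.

Declined to participate = 2 + 44 = 46
No contact after all attempts = 22 + 33 = 55
Unknown if eligible = 43 + 1 = 44
Num → 156 + 17 = 173
Denominator → 156 + 17 + 46 + 55 + 18 + 44 = 336
RR2 = 173 / 336 = 0.5149

51.5%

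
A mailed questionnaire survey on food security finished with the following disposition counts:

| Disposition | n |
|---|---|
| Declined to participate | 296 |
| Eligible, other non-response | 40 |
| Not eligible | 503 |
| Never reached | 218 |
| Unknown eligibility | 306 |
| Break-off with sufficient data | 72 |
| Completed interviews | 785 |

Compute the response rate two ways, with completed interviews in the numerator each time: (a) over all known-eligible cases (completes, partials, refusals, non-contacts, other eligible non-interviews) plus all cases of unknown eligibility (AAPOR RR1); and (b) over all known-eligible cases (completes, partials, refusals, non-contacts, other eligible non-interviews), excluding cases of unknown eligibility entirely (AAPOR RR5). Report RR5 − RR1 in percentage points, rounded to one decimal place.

9.9

Num → 785
Denom → 785 + 72 + 296 + 218 + 40 + 306 = 1717
RR1 = 785 / 1717 = 0.4572
Denom → 785 + 72 + 296 + 218 + 40 = 1411
RR5 = 785 / 1411 = 0.5563
Difference = 55.63 − 45.72 = 9.91 percentage points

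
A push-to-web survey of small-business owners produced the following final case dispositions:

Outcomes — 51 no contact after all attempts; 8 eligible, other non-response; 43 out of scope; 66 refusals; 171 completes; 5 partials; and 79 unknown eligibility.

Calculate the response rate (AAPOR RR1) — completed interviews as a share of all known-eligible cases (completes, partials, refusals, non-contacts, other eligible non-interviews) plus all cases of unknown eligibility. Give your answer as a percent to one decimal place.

Numerator → 171
Denom → 171 + 5 + 66 + 51 + 8 + 79 = 380
RR1 = 171 / 380 = 0.4500

45.0%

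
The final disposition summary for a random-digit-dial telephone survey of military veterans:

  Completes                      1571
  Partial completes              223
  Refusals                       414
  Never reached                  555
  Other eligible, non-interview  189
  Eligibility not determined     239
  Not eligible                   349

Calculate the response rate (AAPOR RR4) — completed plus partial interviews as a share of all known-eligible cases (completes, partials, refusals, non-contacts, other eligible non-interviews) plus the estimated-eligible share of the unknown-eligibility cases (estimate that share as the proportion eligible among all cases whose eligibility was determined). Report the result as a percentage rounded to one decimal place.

56.7%

Numerator → 1571 + 223 = 1794
Eligible (known) → 1571 + 223 + 414 + 555 + 189 = 2952
e = 2952 / (2952 + 349) = 2952 / 3301 = 0.8943
e × U → 0.8943 × 239 = 213.74
Base → 2952 + 213.74 = 3165.74
RR4 = 1794 / 3165.74 = 0.5667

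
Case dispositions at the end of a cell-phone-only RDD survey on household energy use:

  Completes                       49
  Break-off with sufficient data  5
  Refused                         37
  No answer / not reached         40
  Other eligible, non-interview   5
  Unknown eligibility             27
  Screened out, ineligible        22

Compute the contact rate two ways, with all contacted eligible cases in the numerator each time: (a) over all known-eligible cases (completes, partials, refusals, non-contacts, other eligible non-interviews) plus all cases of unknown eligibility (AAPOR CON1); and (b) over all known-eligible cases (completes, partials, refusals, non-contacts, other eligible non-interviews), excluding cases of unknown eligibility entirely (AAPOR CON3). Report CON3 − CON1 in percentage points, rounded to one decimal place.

11.7

Num: 49 + 5 + 37 + 5 = 96
Denominator: 49 + 5 + 37 + 40 + 5 + 27 = 163
CON1 = 96 / 163 = 0.5890
Denominator: 49 + 5 + 37 + 40 + 5 = 136
CON3 = 96 / 136 = 0.7059
Difference = 70.59 − 58.90 = 11.69 percentage points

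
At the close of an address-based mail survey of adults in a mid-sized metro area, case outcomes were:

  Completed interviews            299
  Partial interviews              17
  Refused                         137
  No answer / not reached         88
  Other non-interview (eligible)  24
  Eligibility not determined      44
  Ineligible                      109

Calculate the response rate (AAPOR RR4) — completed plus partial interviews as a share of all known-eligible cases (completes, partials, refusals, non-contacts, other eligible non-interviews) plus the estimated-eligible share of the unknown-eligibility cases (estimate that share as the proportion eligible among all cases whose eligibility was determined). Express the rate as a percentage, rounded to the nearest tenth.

52.5%

Top → 299 + 17 = 316
Determined eligible → 299 + 17 + 137 + 88 + 24 = 565
e = 565 / (565 + 109) = 565 / 674 = 0.8383
Eligible share of unknowns → 0.8383 × 44 = 36.89
Denom → 565 + 36.89 = 601.89
RR4 = 316 / 601.89 = 0.5250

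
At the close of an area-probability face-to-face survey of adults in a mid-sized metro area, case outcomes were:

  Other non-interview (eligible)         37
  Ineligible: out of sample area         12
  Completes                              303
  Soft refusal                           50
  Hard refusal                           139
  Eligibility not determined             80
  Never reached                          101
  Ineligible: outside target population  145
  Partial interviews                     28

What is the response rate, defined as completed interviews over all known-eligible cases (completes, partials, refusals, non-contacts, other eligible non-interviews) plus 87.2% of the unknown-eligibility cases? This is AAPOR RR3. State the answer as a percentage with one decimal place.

Refusals = 139 + 50 = 189
Not eligible = 145 + 12 = 157
Numerator = 303
Determined eligible = 303 + 28 + 189 + 101 + 37 = 658
Estimated eligible among unknowns = 0.8720 × 80 = 69.76
Denominator = 658 + 69.76 = 727.76
RR3 = 303 / 727.76 = 0.4163

41.6%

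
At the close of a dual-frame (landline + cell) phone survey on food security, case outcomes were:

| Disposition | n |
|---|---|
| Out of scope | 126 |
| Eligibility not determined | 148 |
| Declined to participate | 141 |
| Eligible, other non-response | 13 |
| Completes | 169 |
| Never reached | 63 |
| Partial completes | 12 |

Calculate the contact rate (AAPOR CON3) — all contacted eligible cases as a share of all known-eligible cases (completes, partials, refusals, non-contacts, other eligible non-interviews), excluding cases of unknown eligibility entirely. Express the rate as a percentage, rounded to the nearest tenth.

Numerator → 169 + 12 + 141 + 13 = 335
Base → 169 + 12 + 141 + 63 + 13 = 398
CON3 = 335 / 398 = 0.8417

84.2%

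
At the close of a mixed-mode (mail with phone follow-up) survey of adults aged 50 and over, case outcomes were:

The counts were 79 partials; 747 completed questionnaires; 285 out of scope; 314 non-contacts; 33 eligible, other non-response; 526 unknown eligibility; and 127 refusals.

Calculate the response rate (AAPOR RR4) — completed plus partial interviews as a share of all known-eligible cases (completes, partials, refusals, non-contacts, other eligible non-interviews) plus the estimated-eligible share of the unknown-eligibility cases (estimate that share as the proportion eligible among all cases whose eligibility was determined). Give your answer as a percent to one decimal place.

Numerator: 747 + 79 = 826
Determined eligible: 747 + 79 + 127 + 314 + 33 = 1300
e = 1300 / (1300 + 285) = 1300 / 1585 = 0.8202
Eligible share of unknowns: 0.8202 × 526 = 431.43
Denominator: 1300 + 431.43 = 1731.43
RR4 = 826 / 1731.43 = 0.4771

47.7%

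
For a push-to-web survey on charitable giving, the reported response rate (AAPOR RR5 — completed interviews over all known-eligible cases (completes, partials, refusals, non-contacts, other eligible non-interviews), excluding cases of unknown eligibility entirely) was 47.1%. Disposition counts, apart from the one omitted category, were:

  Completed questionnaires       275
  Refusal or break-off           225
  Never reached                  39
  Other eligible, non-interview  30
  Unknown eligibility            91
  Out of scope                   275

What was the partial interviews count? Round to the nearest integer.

15

RR5 = 275 / D = 0.471
D = 275 / 0.471 = 583.9
Other denominator terms total 569
partial interviews = 583.9 − 569 ≈ 15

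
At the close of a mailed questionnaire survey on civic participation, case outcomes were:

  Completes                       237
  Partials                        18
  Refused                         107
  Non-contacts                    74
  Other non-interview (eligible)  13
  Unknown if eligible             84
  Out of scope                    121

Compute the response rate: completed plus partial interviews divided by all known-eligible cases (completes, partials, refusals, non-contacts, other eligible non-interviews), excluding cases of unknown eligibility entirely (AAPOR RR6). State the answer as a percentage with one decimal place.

Numerator: 237 + 18 = 255
Base: 237 + 18 + 107 + 74 + 13 = 449
RR6 = 255 / 449 = 0.5679

56.8%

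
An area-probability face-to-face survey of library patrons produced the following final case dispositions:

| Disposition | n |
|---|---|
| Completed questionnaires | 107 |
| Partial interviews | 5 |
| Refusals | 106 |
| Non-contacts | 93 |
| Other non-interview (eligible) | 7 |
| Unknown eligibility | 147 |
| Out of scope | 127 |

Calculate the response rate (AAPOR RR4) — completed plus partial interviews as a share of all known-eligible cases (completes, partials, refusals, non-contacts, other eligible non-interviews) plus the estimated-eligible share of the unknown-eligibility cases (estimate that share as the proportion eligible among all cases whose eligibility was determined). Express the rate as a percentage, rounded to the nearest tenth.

26.5%

Numerator = 107 + 5 = 112
Determined eligible = 107 + 5 + 106 + 93 + 7 = 318
e = 318 / (318 + 127) = 318 / 445 = 0.7146
e × U = 0.7146 × 147 = 105.05
Base = 318 + 105.05 = 423.05
RR4 = 112 / 423.05 = 0.2647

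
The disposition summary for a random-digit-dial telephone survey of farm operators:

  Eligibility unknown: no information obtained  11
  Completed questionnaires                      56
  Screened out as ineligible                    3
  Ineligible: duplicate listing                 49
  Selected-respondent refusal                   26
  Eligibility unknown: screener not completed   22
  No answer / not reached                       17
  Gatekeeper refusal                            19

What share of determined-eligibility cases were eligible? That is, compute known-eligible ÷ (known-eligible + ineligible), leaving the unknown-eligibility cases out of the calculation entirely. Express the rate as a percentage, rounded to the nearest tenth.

Declined to participate = 19 + 26 = 45
Unknown eligibility = 22 + 11 = 33
Out of scope = 3 + 49 = 52
Known eligible = 56 + 45 + 17 = 118
e = 118 / (118 + 52) = 118 / 170 = 0.6941

69.4%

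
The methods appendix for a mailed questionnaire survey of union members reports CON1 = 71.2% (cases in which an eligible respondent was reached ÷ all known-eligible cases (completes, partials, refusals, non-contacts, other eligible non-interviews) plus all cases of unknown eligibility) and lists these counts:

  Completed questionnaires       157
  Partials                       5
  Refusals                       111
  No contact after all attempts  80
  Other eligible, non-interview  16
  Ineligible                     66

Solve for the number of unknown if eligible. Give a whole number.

Top → 157 + 5 + 111 + 16 = 289
CON1 = 289 / D = 0.712
D = 289 / 0.712 = 405.9
Other denominator terms total 369
unknown if eligible = 405.9 − 369 ≈ 37

37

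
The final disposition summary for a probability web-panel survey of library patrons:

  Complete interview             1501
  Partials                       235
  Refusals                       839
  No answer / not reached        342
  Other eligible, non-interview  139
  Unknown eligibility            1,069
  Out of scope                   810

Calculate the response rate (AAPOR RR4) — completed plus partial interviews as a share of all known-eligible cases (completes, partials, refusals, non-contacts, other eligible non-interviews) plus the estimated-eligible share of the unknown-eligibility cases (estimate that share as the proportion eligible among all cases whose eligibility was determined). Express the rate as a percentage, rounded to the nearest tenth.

Numerator: 1501 + 235 = 1736
Eligible (known): 1501 + 235 + 839 + 342 + 139 = 3056
e = 3056 / (3056 + 810) = 3056 / 3866 = 0.7905
Estimated eligible among unknowns: 0.7905 × 1069 = 845.04
Denominator: 3056 + 845.04 = 3901.04
RR4 = 1736 / 3901.04 = 0.4450

44.5%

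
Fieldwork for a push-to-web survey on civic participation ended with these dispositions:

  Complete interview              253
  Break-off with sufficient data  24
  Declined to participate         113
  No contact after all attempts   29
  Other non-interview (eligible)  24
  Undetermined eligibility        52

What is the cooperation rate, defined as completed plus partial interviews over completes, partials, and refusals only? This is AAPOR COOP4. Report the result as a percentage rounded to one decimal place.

Numerator: 253 + 24 = 277
Denominator: 253 + 24 + 113 = 390
COOP4 = 277 / 390 = 0.7103

71.0%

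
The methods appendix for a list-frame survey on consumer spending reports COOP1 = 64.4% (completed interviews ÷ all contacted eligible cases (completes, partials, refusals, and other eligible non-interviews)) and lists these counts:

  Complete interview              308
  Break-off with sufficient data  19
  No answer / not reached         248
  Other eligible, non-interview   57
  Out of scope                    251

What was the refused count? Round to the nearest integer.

94

COOP1 = 308 / D = 0.644
D = 308 / 0.644 = 478.3
Rest of base = 384
refused = 478.3 − 384 ≈ 94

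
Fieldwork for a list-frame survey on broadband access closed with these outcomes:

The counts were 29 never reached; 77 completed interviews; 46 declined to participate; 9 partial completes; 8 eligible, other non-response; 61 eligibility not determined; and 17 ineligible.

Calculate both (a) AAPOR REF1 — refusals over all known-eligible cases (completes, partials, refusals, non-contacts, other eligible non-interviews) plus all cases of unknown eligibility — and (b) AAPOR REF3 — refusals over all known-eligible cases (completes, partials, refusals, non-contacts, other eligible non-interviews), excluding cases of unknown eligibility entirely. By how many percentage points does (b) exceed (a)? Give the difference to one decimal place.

7.2

Top = 46
Denominator = 77 + 9 + 46 + 29 + 8 + 61 = 230
REF1 = 46 / 230 = 0.2000
Denominator = 77 + 9 + 46 + 29 + 8 = 169
REF3 = 46 / 169 = 0.2722
Difference = 27.22 − 20.00 = 7.22 percentage points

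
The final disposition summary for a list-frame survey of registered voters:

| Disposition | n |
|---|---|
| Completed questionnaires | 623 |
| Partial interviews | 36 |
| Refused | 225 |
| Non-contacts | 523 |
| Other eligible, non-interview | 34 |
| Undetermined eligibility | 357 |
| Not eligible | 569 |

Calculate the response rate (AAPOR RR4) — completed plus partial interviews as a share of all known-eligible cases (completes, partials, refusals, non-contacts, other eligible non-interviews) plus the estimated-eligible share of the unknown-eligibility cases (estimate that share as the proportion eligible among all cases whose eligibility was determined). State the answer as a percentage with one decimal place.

Top = 623 + 36 = 659
Determined eligible = 623 + 36 + 225 + 523 + 34 = 1441
e = 1441 / (1441 + 569) = 1441 / 2010 = 0.7169
e × U = 0.7169 × 357 = 255.93
Denominator = 1441 + 255.93 = 1696.93
RR4 = 659 / 1696.93 = 0.3883

38.8%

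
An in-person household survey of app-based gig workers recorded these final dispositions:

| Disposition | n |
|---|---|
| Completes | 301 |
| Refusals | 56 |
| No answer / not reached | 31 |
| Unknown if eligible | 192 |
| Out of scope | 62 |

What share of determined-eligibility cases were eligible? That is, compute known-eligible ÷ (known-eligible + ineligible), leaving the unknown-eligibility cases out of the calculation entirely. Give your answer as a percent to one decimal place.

Determined eligible → 301 + 56 + 31 = 388
e = 388 / (388 + 62) = 388 / 450 = 0.8622

86.2%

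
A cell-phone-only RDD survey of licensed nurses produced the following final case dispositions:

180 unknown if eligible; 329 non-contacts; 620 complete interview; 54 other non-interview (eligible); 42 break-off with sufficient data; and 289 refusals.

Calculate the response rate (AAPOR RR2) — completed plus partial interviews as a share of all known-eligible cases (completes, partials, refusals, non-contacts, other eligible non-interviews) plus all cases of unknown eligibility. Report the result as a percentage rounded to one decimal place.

Top → 620 + 42 = 662
Denominator → 620 + 42 + 289 + 329 + 54 + 180 = 1514
RR2 = 662 / 1514 = 0.4373

43.7%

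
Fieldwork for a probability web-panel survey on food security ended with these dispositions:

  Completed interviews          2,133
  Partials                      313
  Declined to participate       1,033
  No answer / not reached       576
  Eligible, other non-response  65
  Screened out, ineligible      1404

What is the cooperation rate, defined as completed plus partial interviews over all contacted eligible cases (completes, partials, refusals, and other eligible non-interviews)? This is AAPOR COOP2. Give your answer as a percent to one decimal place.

Num → 2133 + 313 = 2446
Base → 2133 + 313 + 1033 + 65 = 3544
COOP2 = 2446 / 3544 = 0.6902

69.0%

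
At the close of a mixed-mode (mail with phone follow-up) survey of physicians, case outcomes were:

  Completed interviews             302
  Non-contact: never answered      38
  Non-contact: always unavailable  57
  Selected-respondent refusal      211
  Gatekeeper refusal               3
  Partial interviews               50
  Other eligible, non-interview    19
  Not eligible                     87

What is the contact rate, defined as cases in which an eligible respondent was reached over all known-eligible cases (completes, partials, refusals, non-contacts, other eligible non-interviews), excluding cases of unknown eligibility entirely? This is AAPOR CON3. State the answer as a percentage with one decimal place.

Refusal or break-off = 3 + 211 = 214
No contact after all attempts = 38 + 57 = 95
Num → 302 + 50 + 214 + 19 = 585
Denominator → 302 + 50 + 214 + 95 + 19 = 680
CON3 = 585 / 680 = 0.8603

86.0%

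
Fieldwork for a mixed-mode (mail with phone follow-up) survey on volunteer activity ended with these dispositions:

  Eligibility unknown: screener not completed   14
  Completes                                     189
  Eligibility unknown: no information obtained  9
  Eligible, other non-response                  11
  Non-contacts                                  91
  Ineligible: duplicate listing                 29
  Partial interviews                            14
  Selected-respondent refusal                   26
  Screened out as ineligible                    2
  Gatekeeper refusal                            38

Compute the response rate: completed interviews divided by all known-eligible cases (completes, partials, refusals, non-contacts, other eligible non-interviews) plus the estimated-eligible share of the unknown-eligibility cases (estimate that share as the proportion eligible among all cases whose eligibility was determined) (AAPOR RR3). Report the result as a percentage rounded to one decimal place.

Refused = 38 + 26 = 64
Eligibility not determined = 14 + 9 = 23
Out of scope = 2 + 29 = 31
Num: 189
Eligible (known): 189 + 14 + 64 + 91 + 11 = 369
e = 369 / (369 + 31) = 369 / 400 = 0.9225
e × U: 0.9225 × 23 = 21.22
Base: 369 + 21.22 = 390.22
RR3 = 189 / 390.22 = 0.4843

48.4%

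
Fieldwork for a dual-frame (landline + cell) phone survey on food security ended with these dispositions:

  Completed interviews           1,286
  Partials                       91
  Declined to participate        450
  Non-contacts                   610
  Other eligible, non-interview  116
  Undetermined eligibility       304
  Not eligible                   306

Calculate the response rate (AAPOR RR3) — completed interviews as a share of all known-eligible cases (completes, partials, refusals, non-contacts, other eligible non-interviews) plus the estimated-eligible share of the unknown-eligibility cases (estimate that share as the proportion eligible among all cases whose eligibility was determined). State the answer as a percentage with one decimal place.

45.5%

Top: 1286
Known eligible: 1286 + 91 + 450 + 610 + 116 = 2553
e = 2553 / (2553 + 306) = 2553 / 2859 = 0.8930
e × U: 0.8930 × 304 = 271.47
Denominator: 2553 + 271.47 = 2824.47
RR3 = 1286 / 2824.47 = 0.4553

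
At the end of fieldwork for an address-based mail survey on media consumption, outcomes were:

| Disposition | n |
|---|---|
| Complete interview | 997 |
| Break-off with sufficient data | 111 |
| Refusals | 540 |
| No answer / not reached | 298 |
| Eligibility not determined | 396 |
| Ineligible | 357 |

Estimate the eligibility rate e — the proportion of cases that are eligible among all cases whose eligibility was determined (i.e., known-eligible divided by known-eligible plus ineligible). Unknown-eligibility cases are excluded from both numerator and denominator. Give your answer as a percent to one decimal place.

84.5%

Eligible (known): 997 + 111 + 540 + 298 = 1946
e = 1946 / (1946 + 357) = 1946 / 2303 = 0.8450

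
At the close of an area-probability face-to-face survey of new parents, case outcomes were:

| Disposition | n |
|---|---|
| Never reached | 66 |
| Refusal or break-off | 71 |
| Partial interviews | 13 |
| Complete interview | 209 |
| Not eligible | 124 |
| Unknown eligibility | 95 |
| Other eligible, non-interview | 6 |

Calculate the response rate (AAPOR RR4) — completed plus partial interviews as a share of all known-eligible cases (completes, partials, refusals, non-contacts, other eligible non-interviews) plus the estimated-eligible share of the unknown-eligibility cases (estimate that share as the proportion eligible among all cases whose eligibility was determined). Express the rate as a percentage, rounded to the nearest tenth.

Top = 209 + 13 = 222
Known eligible = 209 + 13 + 71 + 66 + 6 = 365
e = 365 / (365 + 124) = 365 / 489 = 0.7464
Eligible share of unknowns = 0.7464 × 95 = 70.91
Denominator = 365 + 70.91 = 435.91
RR4 = 222 / 435.91 = 0.5093

50.9%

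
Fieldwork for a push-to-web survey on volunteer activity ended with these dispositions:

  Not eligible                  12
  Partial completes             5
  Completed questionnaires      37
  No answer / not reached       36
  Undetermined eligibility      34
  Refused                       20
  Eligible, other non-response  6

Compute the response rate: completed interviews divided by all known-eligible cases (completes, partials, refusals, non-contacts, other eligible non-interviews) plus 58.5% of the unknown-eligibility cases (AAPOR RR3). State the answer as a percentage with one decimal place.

29.9%

Num: 37
Eligible (known): 37 + 5 + 20 + 36 + 6 = 104
e × U: 0.5850 × 34 = 19.89
Denominator: 104 + 19.89 = 123.89
RR3 = 37 / 123.89 = 0.2987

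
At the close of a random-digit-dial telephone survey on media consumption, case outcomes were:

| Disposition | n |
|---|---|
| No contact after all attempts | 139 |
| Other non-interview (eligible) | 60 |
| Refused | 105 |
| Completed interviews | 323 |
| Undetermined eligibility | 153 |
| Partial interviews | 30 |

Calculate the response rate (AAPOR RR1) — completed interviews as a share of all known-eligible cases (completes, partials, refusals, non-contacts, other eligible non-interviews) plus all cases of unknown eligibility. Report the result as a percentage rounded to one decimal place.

Numerator = 323
Base = 323 + 30 + 105 + 139 + 60 + 153 = 810
RR1 = 323 / 810 = 0.3988

39.9%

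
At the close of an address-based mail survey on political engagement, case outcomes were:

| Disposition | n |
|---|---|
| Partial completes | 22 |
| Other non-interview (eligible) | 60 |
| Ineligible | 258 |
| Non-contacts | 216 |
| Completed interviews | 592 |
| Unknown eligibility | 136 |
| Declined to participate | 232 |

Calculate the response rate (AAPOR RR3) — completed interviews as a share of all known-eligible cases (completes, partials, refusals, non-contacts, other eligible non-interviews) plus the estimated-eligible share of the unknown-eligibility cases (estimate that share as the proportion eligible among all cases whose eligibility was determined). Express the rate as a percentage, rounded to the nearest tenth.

48.0%

Numerator = 592
Determined eligible = 592 + 22 + 232 + 216 + 60 = 1122
e = 1122 / (1122 + 258) = 1122 / 1380 = 0.8130
Estimated eligible among unknowns = 0.8130 × 136 = 110.57
Denom = 1122 + 110.57 = 1232.57
RR3 = 592 / 1232.57 = 0.4803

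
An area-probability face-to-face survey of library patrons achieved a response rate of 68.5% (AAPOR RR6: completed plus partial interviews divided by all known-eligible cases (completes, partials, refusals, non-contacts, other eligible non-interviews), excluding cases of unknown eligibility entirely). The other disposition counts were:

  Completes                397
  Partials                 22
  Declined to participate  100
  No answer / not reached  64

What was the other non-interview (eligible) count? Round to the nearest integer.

29

Numerator: 397 + 22 = 419
RR6 = 419 / D = 0.685
D = 419 / 0.685 = 611.7
Remaining denominator categories sum to 583
other non-interview (eligible) = 611.7 − 583 ≈ 29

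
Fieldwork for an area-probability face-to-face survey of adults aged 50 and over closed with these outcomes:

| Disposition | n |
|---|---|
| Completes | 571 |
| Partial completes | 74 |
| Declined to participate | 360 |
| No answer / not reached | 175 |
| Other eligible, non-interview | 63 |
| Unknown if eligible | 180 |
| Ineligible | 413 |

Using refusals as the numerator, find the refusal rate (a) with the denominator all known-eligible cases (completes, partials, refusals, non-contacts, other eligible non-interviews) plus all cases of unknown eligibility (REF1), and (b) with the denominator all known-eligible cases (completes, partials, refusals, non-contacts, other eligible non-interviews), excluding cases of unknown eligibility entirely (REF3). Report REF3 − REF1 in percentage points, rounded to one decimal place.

Top = 360
Denominator = 571 + 74 + 360 + 175 + 63 + 180 = 1423
REF1 = 360 / 1423 = 0.2530
Denominator = 571 + 74 + 360 + 175 + 63 = 1243
REF3 = 360 / 1243 = 0.2896
Difference = 28.96 − 25.30 = 3.66 percentage points

3.7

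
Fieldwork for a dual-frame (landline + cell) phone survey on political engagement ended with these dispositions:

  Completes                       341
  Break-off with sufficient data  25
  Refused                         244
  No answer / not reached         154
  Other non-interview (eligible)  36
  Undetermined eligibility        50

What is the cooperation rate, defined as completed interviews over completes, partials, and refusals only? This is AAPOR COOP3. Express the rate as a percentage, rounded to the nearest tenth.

Top → 341
Base → 341 + 25 + 244 = 610
COOP3 = 341 / 610 = 0.5590

55.9%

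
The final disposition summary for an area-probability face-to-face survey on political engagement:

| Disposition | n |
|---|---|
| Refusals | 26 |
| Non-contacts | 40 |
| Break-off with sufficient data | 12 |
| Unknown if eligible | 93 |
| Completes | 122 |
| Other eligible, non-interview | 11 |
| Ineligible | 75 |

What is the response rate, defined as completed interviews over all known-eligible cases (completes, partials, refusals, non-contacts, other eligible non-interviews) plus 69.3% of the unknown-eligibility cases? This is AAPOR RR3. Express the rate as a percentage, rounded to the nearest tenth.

44.3%

Top → 122
Determined eligible → 122 + 12 + 26 + 40 + 11 = 211
e × U → 0.6930 × 93 = 64.45
Denom → 211 + 64.45 = 275.45
RR3 = 122 / 275.45 = 0.4429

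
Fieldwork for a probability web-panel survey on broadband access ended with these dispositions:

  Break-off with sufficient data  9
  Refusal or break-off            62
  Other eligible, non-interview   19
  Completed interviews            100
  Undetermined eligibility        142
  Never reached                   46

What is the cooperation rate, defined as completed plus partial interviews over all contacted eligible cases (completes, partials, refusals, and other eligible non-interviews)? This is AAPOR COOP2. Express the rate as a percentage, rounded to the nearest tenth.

Numerator = 100 + 9 = 109
Denominator = 100 + 9 + 62 + 19 = 190
COOP2 = 109 / 190 = 0.5737

57.4%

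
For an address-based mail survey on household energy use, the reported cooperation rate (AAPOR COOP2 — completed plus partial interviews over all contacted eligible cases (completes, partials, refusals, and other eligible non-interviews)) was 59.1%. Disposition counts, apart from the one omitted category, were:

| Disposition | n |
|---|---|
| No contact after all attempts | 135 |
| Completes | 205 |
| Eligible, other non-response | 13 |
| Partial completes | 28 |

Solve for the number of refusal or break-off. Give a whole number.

148

Num → 205 + 28 = 233
COOP2 = 233 / D = 0.591
D = 233 / 0.591 = 394.2
Remaining denominator categories sum to 246
refusal or break-off = 394.2 − 246 ≈ 148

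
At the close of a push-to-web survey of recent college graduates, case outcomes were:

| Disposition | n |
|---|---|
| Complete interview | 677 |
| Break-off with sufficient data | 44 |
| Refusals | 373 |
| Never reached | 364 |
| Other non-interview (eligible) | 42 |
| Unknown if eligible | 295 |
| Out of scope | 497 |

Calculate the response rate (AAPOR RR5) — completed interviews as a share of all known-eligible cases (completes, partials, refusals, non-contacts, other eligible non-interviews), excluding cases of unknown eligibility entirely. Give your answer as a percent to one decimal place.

Numerator = 677
Denominator = 677 + 44 + 373 + 364 + 42 = 1500
RR5 = 677 / 1500 = 0.4513

45.1%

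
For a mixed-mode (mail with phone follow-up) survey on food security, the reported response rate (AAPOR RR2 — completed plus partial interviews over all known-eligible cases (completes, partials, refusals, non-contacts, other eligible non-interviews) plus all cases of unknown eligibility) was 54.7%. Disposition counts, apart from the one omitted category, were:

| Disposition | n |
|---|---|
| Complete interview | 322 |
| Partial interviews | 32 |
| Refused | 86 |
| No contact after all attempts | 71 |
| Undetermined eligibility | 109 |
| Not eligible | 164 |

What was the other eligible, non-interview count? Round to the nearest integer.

27

Top: 322 + 32 = 354
RR2 = 354 / D = 0.547
D = 354 / 0.547 = 647.2
Other denominator terms total 620
other eligible, non-interview = 647.2 − 620 ≈ 27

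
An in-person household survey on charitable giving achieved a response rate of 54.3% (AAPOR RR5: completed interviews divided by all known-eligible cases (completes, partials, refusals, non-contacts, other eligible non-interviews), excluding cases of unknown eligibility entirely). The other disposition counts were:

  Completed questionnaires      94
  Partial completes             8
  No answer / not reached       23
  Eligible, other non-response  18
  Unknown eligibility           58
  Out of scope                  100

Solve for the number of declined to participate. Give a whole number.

30

RR5 = 94 / D = 0.543
D = 94 / 0.543 = 173.1
Remaining denominator categories sum to 143
declined to participate = 173.1 − 143 ≈ 30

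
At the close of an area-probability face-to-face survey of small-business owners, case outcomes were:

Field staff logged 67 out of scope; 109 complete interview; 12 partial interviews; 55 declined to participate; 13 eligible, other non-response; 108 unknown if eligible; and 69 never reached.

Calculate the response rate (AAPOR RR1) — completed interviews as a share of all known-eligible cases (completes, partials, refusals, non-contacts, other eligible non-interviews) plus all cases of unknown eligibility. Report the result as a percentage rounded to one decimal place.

Top: 109
Denom: 109 + 12 + 55 + 69 + 13 + 108 = 366
RR1 = 109 / 366 = 0.2978

29.8%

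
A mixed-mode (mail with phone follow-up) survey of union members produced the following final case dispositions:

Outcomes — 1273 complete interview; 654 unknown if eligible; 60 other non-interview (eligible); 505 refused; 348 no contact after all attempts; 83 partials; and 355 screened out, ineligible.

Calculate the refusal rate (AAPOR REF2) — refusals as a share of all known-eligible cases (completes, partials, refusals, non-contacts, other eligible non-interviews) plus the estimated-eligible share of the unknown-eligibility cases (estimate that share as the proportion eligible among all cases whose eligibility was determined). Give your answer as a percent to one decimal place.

17.8%

Numerator → 505
Eligible (known) → 1273 + 83 + 505 + 348 + 60 = 2269
e = 2269 / (2269 + 355) = 2269 / 2624 = 0.8647
Estimated eligible among unknowns → 0.8647 × 654 = 565.51
Base → 2269 + 565.51 = 2834.51
REF2 = 505 / 2834.51 = 0.1782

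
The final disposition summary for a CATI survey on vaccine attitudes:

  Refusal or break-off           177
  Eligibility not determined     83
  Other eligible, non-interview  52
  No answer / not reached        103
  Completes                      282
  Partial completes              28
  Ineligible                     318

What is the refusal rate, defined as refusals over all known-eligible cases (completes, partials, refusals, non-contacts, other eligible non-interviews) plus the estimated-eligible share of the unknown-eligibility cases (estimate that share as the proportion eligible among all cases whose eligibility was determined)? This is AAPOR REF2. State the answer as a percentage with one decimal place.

Numerator → 177
Known eligible → 282 + 28 + 177 + 103 + 52 = 642
e = 642 / (642 + 318) = 642 / 960 = 0.6687
e × U → 0.6687 × 83 = 55.50
Denominator → 642 + 55.50 = 697.50
REF2 = 177 / 697.50 = 0.2538

25.4%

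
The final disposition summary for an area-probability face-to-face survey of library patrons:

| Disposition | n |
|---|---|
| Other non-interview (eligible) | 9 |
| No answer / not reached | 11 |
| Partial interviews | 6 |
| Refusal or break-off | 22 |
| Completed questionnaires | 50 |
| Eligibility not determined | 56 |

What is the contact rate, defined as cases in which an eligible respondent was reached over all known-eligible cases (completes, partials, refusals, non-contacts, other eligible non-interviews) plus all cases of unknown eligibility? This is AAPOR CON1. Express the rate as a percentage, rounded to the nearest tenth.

56.5%

Top = 50 + 6 + 22 + 9 = 87
Denom = 50 + 6 + 22 + 11 + 9 + 56 = 154
CON1 = 87 / 154 = 0.5649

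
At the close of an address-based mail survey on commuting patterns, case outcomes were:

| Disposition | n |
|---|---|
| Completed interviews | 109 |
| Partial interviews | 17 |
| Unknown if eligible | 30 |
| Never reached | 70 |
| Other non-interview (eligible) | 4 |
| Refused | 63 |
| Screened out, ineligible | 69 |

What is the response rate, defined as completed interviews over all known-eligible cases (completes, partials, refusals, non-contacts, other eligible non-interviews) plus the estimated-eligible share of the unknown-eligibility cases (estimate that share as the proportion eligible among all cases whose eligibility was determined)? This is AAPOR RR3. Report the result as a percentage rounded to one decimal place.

Num: 109
Determined eligible: 109 + 17 + 63 + 70 + 4 = 263
e = 263 / (263 + 69) = 263 / 332 = 0.7922
e × U: 0.7922 × 30 = 23.77
Denominator: 263 + 23.77 = 286.77
RR3 = 109 / 286.77 = 0.3801

38.0%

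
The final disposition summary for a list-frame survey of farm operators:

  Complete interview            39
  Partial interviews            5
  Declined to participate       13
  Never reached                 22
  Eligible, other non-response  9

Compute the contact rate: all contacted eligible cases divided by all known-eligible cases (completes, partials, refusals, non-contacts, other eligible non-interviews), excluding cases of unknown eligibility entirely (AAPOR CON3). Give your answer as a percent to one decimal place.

Top = 39 + 5 + 13 + 9 = 66
Base = 39 + 5 + 13 + 22 + 9 = 88
CON3 = 66 / 88 = 0.7500

75.0%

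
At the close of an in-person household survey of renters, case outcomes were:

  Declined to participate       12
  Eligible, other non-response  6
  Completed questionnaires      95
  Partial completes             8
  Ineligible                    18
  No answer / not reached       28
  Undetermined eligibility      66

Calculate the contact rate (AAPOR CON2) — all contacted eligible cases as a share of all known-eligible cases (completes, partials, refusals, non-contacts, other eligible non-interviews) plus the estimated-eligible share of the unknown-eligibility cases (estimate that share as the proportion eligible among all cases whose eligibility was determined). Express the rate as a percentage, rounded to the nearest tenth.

58.2%

Numerator: 95 + 8 + 12 + 6 = 121
Determined eligible: 95 + 8 + 12 + 28 + 6 = 149
e = 149 / (149 + 18) = 149 / 167 = 0.8922
Eligible share of unknowns: 0.8922 × 66 = 58.89
Denom: 149 + 58.89 = 207.89
CON2 = 121 / 207.89 = 0.5820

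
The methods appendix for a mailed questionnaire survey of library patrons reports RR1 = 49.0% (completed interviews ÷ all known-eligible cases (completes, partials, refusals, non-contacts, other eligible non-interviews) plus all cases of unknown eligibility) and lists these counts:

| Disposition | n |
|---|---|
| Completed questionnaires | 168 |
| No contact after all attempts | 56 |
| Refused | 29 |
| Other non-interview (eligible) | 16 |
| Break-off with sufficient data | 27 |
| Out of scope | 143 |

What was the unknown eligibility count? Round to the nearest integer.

RR1 = 168 / D = 0.490
D = 168 / 0.490 = 342.9
Rest of base = 296
unknown eligibility = 342.9 − 296 ≈ 47

47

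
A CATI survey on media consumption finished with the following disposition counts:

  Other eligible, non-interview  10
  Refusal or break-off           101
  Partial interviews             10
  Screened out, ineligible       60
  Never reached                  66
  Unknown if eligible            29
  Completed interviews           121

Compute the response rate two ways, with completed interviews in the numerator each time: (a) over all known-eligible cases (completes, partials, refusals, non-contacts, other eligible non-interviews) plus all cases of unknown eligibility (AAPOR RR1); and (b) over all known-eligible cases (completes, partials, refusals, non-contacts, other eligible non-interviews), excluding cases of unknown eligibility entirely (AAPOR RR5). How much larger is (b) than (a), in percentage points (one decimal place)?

3.4

Top → 121
Denom → 121 + 10 + 101 + 66 + 10 + 29 = 337
RR1 = 121 / 337 = 0.3591
Denom → 121 + 10 + 101 + 66 + 10 = 308
RR5 = 121 / 308 = 0.3929
Difference = 39.29 − 35.91 = 3.38 percentage points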